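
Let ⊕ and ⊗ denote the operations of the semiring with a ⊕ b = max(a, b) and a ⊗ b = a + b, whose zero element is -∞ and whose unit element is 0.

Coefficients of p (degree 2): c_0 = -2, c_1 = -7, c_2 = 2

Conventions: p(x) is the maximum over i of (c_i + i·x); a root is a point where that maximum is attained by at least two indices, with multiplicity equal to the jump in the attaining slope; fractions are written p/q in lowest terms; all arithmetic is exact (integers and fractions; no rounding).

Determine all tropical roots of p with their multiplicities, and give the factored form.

hull edge (i=0, c=-2) to (i=2, c=2): slope 2, span 2
Factored form: p(x) = 2 ⊗ (x ⊕ (-2)) ⊗ (x ⊕ (-2))
Answer: roots = -2 (mult 2)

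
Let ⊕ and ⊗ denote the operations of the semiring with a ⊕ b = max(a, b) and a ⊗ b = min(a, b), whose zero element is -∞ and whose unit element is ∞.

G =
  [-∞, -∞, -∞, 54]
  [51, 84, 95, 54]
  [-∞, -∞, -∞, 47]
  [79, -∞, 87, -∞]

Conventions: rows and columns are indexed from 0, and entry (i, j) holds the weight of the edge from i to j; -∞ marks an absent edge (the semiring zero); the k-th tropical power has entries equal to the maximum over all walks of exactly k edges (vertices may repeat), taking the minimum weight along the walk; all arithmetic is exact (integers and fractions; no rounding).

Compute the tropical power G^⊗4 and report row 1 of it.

G^⊗2:
  [54, -∞, 54, -∞]
  [54, 84, 84, 54]
  [47, -∞, 47, -∞]
  [-∞, -∞, -∞, 54]
G^⊗3:
  [-∞, -∞, -∞, 54]
  [54, 84, 84, 54]
  [-∞, -∞, -∞, 47]
  [54, -∞, 54, -∞]
G^⊗4:
  [54, -∞, 54, -∞]
  [54, 84, 84, 54]
  [47, -∞, 47, -∞]
  [-∞, -∞, -∞, 54]
Answer: row 1 of G^⊗4 = [54, 84, 84, 54]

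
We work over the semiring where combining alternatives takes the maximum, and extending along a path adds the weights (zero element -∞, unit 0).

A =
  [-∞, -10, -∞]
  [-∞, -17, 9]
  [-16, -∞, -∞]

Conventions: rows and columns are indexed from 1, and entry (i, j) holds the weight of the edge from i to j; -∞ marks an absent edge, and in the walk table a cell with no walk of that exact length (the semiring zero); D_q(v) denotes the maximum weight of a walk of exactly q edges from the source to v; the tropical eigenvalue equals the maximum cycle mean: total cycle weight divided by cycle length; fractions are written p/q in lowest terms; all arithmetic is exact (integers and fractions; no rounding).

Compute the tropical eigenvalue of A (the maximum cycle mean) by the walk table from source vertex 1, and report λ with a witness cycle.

q=0: [0, -∞, -∞]
q=1: [-∞, -10, -∞]
q=2: [-∞, -27, -1]
q=3: [-17, -44, -18]
Optimal cycle mean attained by: cycle 1->2->3->1, total (-10) + 9 + (-16), length 3.
Answer: λ = -17/3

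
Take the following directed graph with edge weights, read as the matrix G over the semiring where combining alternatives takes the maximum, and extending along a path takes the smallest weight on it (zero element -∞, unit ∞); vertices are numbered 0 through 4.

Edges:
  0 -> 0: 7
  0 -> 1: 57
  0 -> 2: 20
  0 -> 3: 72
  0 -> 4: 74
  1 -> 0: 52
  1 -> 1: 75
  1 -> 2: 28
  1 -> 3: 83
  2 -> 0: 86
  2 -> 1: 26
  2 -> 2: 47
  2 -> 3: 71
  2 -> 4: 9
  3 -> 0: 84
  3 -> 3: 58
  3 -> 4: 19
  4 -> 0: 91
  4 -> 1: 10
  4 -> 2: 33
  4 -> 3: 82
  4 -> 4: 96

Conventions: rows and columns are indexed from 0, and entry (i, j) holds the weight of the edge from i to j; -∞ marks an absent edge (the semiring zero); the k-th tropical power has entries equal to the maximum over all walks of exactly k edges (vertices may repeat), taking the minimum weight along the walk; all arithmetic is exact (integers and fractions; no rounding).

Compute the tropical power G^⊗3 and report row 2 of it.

G^⊗2:
  [74, 57, 33, 74, 74]
  [83, 75, 28, 75, 52]
  [71, 57, 47, 72, 74]
  [58, 57, 20, 72, 74]
  [91, 57, 33, 82, 96]
G^⊗3:
  [74, 57, 33, 74, 74]
  [75, 75, 33, 75, 74]
  [74, 57, 47, 74, 74]
  [74, 57, 33, 74, 74]
  [91, 57, 33, 82, 96]
Answer: row 2 of G^⊗3 = [74, 57, 47, 74, 74]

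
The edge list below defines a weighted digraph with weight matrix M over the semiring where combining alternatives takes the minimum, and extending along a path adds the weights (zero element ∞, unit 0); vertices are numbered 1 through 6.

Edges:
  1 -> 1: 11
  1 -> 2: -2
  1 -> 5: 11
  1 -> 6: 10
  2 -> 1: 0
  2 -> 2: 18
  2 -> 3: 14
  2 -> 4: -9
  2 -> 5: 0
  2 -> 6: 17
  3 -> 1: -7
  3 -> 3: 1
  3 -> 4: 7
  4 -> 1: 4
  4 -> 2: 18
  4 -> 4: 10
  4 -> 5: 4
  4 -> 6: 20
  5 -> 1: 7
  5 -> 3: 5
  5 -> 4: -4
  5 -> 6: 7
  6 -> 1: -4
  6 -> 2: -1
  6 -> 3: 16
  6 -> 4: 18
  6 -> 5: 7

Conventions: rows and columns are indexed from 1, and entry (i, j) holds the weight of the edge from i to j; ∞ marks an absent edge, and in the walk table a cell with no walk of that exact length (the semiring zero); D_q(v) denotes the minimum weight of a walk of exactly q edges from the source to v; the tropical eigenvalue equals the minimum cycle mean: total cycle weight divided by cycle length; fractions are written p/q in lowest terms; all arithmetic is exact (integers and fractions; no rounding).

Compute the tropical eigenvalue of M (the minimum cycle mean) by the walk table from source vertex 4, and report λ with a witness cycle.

q=0: [∞, ∞, ∞, 0, ∞, ∞]
q=1: [4, 18, ∞, 10, 4, 20]
q=2: [11, 2, 9, 0, 14, 11]
q=3: [2, 9, 10, -7, 2, 19]
q=4: [-3, 0, 7, -2, -3, 9]
q=5: [0, -5, 2, -9, 0, 4]
q=6: [-5, -2, 3, -14, -5, 7]
Optimal cycle mean attained by: cycle 1->2->4->1, total (-2) + (-9) + 4, length 3.
Answer: λ = -7/3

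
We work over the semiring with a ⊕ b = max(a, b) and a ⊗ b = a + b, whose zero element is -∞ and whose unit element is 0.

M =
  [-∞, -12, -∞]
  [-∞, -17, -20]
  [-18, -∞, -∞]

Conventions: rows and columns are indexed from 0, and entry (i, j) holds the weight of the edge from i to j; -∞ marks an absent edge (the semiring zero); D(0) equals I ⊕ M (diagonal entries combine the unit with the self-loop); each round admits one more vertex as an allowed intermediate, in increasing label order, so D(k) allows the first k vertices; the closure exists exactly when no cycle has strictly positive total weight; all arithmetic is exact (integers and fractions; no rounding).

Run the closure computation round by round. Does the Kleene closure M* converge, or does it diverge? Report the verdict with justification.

D(0):
  [0, -12, -∞]
  [-∞, 0, -20]
  [-18, -∞, 0]
D(1):
  [0, -12, -∞]
  [-∞, 0, -20]
  [-18, -30, 0]
D(2):
  [0, -12, -32]
  [-∞, 0, -20]
  [-18, -30, 0]
D(3):
  [0, -12, -32]
  [-38, 0, -20]
  [-18, -30, 0]
Key observation: every diagonal entry stays at the unit through all rounds, so no improving cycle exists.
Answer: CONVERGES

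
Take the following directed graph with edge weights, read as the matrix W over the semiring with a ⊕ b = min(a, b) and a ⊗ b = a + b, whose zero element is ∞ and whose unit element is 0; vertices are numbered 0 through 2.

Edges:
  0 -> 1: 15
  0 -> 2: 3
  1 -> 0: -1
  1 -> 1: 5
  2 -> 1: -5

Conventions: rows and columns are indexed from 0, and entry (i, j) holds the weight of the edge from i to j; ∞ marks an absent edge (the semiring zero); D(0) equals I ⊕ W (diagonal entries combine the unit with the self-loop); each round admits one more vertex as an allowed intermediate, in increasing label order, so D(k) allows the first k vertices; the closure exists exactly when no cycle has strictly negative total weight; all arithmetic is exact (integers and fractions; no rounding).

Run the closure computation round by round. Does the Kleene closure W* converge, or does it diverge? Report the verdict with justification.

D(0):
  [0, 15, 3]
  [-1, 0, ∞]
  [∞, -5, 0]
D(1):
  [0, 15, 3]
  [-1, 0, 2]
  [∞, -5, 0]
Detection: at round 2, diagonal entry (2, 2) turns strictly negative.
Key observation: the cycle 2->1->0->2 has total weight (-5) + (-1) + 3, which is strictly negative.
Answer: DIVERGES — negative cycle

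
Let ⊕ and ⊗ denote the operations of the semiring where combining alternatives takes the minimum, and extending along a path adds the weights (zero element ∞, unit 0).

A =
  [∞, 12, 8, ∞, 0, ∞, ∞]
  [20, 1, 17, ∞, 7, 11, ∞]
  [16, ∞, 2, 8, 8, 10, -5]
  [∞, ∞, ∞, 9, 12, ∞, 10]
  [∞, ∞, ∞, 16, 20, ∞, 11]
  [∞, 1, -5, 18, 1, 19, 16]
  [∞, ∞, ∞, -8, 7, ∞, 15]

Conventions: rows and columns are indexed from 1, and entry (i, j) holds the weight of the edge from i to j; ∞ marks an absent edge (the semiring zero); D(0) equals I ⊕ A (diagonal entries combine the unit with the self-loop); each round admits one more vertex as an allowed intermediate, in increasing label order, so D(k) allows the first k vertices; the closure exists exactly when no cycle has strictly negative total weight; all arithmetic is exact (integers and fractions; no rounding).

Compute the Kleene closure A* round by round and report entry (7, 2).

D(0):
  [0, 12, 8, ∞, 0, ∞, ∞]
  [20, 0, 17, ∞, 7, 11, ∞]
  [16, ∞, 0, 8, 8, 10, -5]
  [∞, ∞, ∞, 0, 12, ∞, 10]
  [∞, ∞, ∞, 16, 0, ∞, 11]
  [∞, 1, -5, 18, 1, 0, 16]
  [∞, ∞, ∞, -8, 7, ∞, 0]
D(1):
  [0, 12, 8, ∞, 0, ∞, ∞]
  [20, 0, 17, ∞, 7, 11, ∞]
  [16, 28, 0, 8, 8, 10, -5]
  [∞, ∞, ∞, 0, 12, ∞, 10]
  [∞, ∞, ∞, 16, 0, ∞, 11]
  [∞, 1, -5, 18, 1, 0, 16]
  [∞, ∞, ∞, -8, 7, ∞, 0]
D(2):
  [0, 12, 8, ∞, 0, 23, ∞]
  [20, 0, 17, ∞, 7, 11, ∞]
  [16, 28, 0, 8, 8, 10, -5]
  [∞, ∞, ∞, 0, 12, ∞, 10]
  [∞, ∞, ∞, 16, 0, ∞, 11]
  [21, 1, -5, 18, 1, 0, 16]
  [∞, ∞, ∞, -8, 7, ∞, 0]
D(3):
  [0, 12, 8, 16, 0, 18, 3]
  [20, 0, 17, 25, 7, 11, 12]
  [16, 28, 0, 8, 8, 10, -5]
  [∞, ∞, ∞, 0, 12, ∞, 10]
  [∞, ∞, ∞, 16, 0, ∞, 11]
  [11, 1, -5, 3, 1, 0, -10]
  [∞, ∞, ∞, -8, 7, ∞, 0]
D(4):
  [0, 12, 8, 16, 0, 18, 3]
  [20, 0, 17, 25, 7, 11, 12]
  [16, 28, 0, 8, 8, 10, -5]
  [∞, ∞, ∞, 0, 12, ∞, 10]
  [∞, ∞, ∞, 16, 0, ∞, 11]
  [11, 1, -5, 3, 1, 0, -10]
  [∞, ∞, ∞, -8, 4, ∞, 0]
D(5):
  [0, 12, 8, 16, 0, 18, 3]
  [20, 0, 17, 23, 7, 11, 12]
  [16, 28, 0, 8, 8, 10, -5]
  [∞, ∞, ∞, 0, 12, ∞, 10]
  [∞, ∞, ∞, 16, 0, ∞, 11]
  [11, 1, -5, 3, 1, 0, -10]
  [∞, ∞, ∞, -8, 4, ∞, 0]
D(6):
  [0, 12, 8, 16, 0, 18, 3]
  [20, 0, 6, 14, 7, 11, 1]
  [16, 11, 0, 8, 8, 10, -5]
  [∞, ∞, ∞, 0, 12, ∞, 10]
  [∞, ∞, ∞, 16, 0, ∞, 11]
  [11, 1, -5, 3, 1, 0, -10]
  [∞, ∞, ∞, -8, 4, ∞, 0]
D(7):
  [0, 12, 8, -5, 0, 18, 3]
  [20, 0, 6, -7, 5, 11, 1]
  [16, 11, 0, -13, -1, 10, -5]
  [∞, ∞, ∞, 0, 12, ∞, 10]
  [∞, ∞, ∞, 3, 0, ∞, 11]
  [11, 1, -5, -18, -6, 0, -10]
  [∞, ∞, ∞, -8, 4, ∞, 0]
Answer: A*[7][2] = ∞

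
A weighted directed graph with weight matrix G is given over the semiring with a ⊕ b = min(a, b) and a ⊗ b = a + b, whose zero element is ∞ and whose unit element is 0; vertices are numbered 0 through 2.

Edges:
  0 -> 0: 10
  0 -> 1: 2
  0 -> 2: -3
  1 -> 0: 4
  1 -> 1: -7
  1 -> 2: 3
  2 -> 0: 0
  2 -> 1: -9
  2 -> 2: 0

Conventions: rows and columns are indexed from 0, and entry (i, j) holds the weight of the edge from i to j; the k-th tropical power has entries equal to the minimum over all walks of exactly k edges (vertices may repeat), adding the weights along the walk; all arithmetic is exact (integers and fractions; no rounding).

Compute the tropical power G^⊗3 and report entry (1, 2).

G^⊗2:
  [-3, -12, -3]
  [-3, -14, -4]
  [-5, -16, -6]
G^⊗3:
  [-8, -19, -9]
  [-10, -21, -11]
  [-12, -23, -13]
Key observation: the optimum is the walk 1->1->1->2, with weight (-7) + (-7) + 3 = -11.
Optimal value attained by: walk 1->1->1->2.
Answer: (G^⊗3)[1][2] = -11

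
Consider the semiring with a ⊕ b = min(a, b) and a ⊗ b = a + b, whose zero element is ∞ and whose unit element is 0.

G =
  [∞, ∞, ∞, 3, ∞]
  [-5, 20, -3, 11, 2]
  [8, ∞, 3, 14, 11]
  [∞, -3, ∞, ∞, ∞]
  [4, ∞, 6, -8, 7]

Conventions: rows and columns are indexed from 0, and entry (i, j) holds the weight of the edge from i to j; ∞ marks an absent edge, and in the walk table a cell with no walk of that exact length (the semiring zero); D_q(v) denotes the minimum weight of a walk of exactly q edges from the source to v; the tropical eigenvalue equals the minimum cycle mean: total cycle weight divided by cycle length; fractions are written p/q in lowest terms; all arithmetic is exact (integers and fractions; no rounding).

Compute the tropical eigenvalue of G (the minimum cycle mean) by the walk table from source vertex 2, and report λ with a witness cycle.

q=0: [∞, ∞, 0, ∞, ∞]
q=1: [8, ∞, 3, 14, 11]
q=2: [11, 11, 6, 3, 14]
q=3: [6, 0, 8, 6, 13]
q=4: [-5, 3, -3, 5, 2]
q=5: [-2, 2, 0, -6, 5]
Optimal cycle mean attained by: cycle 1->4->3->1, total 2 + (-8) + (-3), length 3.
Answer: λ = -3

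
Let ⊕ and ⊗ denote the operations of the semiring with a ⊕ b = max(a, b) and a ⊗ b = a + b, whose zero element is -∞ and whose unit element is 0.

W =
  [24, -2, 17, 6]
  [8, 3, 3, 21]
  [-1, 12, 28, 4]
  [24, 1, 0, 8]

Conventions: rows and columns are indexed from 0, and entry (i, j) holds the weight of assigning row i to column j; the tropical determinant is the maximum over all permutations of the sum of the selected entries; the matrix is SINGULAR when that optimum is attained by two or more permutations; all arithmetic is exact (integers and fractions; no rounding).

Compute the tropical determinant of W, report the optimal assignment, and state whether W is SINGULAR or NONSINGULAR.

σ = (0, 1, 2, 3): 24 + 3 + 28 + 8 = 63
σ = (0, 1, 3, 2): 24 + 3 + 4 + 0 = 31
σ = (0, 2, 1, 3): 24 + 3 + 12 + 8 = 47
σ = (0, 2, 3, 1): 24 + 3 + 4 + 1 = 32
σ = (0, 3, 1, 2): 24 + 21 + 12 + 0 = 57
σ = (0, 3, 2, 1): 24 + 21 + 28 + 1 = 74
σ = (1, 0, 2, 3): (-2) + 8 + 28 + 8 = 42
σ = (1, 0, 3, 2): (-2) + 8 + 4 + 0 = 10
σ = (1, 2, 0, 3): (-2) + 3 + (-1) + 8 = 8
σ = (1, 2, 3, 0): (-2) + 3 + 4 + 24 = 29
σ = (1, 3, 0, 2): (-2) + 21 + (-1) + 0 = 18
σ = (1, 3, 2, 0): (-2) + 21 + 28 + 24 = 71
σ = (2, 0, 1, 3): 17 + 8 + 12 + 8 = 45
σ = (2, 0, 3, 1): 17 + 8 + 4 + 1 = 30
σ = (2, 1, 0, 3): 17 + 3 + (-1) + 8 = 27
σ = (2, 1, 3, 0): 17 + 3 + 4 + 24 = 48
σ = (2, 3, 0, 1): 17 + 21 + (-1) + 1 = 38
σ = (2, 3, 1, 0): 17 + 21 + 12 + 24 = 74
σ = (3, 0, 1, 2): 6 + 8 + 12 + 0 = 26
σ = (3, 0, 2, 1): 6 + 8 + 28 + 1 = 43
σ = (3, 1, 0, 2): 6 + 3 + (-1) + 0 = 8
σ = (3, 1, 2, 0): 6 + 3 + 28 + 24 = 61
σ = (3, 2, 0, 1): 6 + 3 + (-1) + 1 = 9
σ = (3, 2, 1, 0): 6 + 3 + 12 + 24 = 45
Optimal value attained by: σ = (0, 3, 2, 1).
Answer: det⊕(W) = 74; verdict: SINGULAR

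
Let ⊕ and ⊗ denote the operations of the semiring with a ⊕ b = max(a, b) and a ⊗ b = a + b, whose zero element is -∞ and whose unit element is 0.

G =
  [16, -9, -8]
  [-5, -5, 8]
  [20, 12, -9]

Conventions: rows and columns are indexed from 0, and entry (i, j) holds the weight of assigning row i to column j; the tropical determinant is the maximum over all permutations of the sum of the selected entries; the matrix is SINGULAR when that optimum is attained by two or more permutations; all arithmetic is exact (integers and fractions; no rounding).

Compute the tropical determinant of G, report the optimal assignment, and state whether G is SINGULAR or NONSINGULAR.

σ = (0, 1, 2): 16 + (-5) + (-9) = 2
σ = (0, 2, 1): 16 + 8 + 12 = 36
σ = (1, 0, 2): (-9) + (-5) + (-9) = -23
σ = (1, 2, 0): (-9) + 8 + 20 = 19
σ = (2, 0, 1): (-8) + (-5) + 12 = -1
σ = (2, 1, 0): (-8) + (-5) + 20 = 7
Optimal value attained by: σ = (0, 2, 1).
Answer: det⊕(G) = 36; verdict: NONSINGULAR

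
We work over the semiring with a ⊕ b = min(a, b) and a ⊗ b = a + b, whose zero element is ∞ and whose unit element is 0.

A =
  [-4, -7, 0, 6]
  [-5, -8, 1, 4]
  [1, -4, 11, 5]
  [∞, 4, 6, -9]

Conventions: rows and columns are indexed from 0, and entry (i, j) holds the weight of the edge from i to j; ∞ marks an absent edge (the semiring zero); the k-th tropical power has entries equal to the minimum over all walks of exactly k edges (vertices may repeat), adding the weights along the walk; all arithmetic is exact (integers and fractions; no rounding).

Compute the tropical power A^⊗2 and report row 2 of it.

A^⊗2:
  [-12, -15, -6, -3]
  [-13, -16, -7, -5]
  [-9, -12, -3, -4]
  [-1, -5, -3, -18]
Answer: row 2 of A^⊗2 = [-9, -12, -3, -4]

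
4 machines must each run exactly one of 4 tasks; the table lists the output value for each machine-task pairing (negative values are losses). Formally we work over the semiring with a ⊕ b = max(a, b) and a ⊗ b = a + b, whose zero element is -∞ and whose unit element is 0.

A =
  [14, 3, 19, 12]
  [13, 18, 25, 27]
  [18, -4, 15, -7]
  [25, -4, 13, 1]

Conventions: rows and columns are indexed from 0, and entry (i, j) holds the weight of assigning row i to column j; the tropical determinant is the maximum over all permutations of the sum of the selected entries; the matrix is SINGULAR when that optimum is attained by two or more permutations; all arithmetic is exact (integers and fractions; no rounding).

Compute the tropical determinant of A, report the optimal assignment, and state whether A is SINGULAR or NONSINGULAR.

σ = (0, 1, 2, 3): 14 + 18 + 15 + 1 = 48
σ = (0, 1, 3, 2): 14 + 18 + (-7) + 13 = 38
σ = (0, 2, 1, 3): 14 + 25 + (-4) + 1 = 36
σ = (0, 2, 3, 1): 14 + 25 + (-7) + (-4) = 28
σ = (0, 3, 1, 2): 14 + 27 + (-4) + 13 = 50
σ = (0, 3, 2, 1): 14 + 27 + 15 + (-4) = 52
σ = (1, 0, 2, 3): 3 + 13 + 15 + 1 = 32
σ = (1, 0, 3, 2): 3 + 13 + (-7) + 13 = 22
σ = (1, 2, 0, 3): 3 + 25 + 18 + 1 = 47
σ = (1, 2, 3, 0): 3 + 25 + (-7) + 25 = 46
σ = (1, 3, 0, 2): 3 + 27 + 18 + 13 = 61
σ = (1, 3, 2, 0): 3 + 27 + 15 + 25 = 70
σ = (2, 0, 1, 3): 19 + 13 + (-4) + 1 = 29
σ = (2, 0, 3, 1): 19 + 13 + (-7) + (-4) = 21
σ = (2, 1, 0, 3): 19 + 18 + 18 + 1 = 56
σ = (2, 1, 3, 0): 19 + 18 + (-7) + 25 = 55
σ = (2, 3, 0, 1): 19 + 27 + 18 + (-4) = 60
σ = (2, 3, 1, 0): 19 + 27 + (-4) + 25 = 67
σ = (3, 0, 1, 2): 12 + 13 + (-4) + 13 = 34
σ = (3, 0, 2, 1): 12 + 13 + 15 + (-4) = 36
σ = (3, 1, 0, 2): 12 + 18 + 18 + 13 = 61
σ = (3, 1, 2, 0): 12 + 18 + 15 + 25 = 70
σ = (3, 2, 0, 1): 12 + 25 + 18 + (-4) = 51
σ = (3, 2, 1, 0): 12 + 25 + (-4) + 25 = 58
Optimal value attained by: σ = (1, 3, 2, 0).
Answer: det⊕(A) = 70; verdict: SINGULAR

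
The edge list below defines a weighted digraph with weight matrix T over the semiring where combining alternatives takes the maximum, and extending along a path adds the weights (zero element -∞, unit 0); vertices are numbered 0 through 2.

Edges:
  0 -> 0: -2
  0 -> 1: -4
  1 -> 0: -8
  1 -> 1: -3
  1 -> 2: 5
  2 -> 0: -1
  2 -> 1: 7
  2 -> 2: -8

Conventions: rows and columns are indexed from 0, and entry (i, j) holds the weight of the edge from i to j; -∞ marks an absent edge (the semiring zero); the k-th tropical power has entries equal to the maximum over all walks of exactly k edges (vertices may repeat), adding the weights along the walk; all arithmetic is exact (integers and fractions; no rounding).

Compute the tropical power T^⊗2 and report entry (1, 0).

T^⊗2:
  [-4, -6, 1]
  [4, 12, 2]
  [-1, 4, 12]
Key observation: the optimum is the walk 1->2->0, with weight 5 + (-1) = 4.
Optimal value attained by: walk 1->2->0.
Answer: (T^⊗2)[1][0] = 4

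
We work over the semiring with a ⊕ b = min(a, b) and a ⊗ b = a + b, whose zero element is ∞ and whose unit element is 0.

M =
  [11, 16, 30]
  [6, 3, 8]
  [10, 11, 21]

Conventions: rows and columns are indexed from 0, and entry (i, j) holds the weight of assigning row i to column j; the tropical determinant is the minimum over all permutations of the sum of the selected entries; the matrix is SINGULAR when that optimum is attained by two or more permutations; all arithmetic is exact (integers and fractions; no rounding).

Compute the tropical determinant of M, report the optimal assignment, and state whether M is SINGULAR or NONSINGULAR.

σ = (0, 1, 2): 11 + 3 + 21 = 35
σ = (0, 2, 1): 11 + 8 + 11 = 30
σ = (1, 0, 2): 16 + 6 + 21 = 43
σ = (1, 2, 0): 16 + 8 + 10 = 34
σ = (2, 0, 1): 30 + 6 + 11 = 47
σ = (2, 1, 0): 30 + 3 + 10 = 43
Optimal value attained by: σ = (0, 2, 1).
Answer: det⊕(M) = 30; verdict: NONSINGULAR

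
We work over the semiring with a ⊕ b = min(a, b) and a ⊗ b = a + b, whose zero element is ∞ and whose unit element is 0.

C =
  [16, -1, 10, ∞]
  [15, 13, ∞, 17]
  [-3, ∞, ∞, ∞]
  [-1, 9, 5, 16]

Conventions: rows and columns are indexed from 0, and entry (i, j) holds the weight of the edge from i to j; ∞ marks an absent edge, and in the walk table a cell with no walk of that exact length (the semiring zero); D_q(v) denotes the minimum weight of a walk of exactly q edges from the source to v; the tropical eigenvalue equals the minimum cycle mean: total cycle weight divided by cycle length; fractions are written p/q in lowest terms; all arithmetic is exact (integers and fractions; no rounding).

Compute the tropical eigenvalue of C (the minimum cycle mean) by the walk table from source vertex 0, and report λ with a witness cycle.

q=0: [0, ∞, ∞, ∞]
q=1: [16, -1, 10, ∞]
q=2: [7, 12, 26, 16]
q=3: [15, 6, 17, 29]
q=4: [14, 14, 25, 23]
Optimal cycle mean attained by: cycle 0->2->0, total 10 + (-3), length 2.
Answer: λ = 7/2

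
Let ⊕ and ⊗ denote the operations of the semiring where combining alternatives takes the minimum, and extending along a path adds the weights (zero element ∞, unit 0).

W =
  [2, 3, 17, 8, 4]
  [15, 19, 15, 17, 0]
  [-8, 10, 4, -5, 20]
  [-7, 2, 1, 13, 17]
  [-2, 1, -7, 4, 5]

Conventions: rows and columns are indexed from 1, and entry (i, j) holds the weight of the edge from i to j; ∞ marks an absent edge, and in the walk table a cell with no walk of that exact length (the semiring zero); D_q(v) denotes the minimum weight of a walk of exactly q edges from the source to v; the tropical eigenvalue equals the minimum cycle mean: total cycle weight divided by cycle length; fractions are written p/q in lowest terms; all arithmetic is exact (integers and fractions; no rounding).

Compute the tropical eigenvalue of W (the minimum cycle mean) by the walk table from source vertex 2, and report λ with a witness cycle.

q=0: [∞, 0, ∞, ∞, ∞]
q=1: [15, 19, 15, 17, 0]
q=2: [-2, 1, -7, 4, 5]
q=3: [-15, 1, -3, -12, 1]
q=4: [-19, -12, -11, -8, -11]
q=5: [-19, -16, -18, -16, -15]
Optimal cycle mean attained by: cycle 1->5->3->4->1, total 4 + (-7) + (-5) + (-7), length 4.
Answer: λ = -15/4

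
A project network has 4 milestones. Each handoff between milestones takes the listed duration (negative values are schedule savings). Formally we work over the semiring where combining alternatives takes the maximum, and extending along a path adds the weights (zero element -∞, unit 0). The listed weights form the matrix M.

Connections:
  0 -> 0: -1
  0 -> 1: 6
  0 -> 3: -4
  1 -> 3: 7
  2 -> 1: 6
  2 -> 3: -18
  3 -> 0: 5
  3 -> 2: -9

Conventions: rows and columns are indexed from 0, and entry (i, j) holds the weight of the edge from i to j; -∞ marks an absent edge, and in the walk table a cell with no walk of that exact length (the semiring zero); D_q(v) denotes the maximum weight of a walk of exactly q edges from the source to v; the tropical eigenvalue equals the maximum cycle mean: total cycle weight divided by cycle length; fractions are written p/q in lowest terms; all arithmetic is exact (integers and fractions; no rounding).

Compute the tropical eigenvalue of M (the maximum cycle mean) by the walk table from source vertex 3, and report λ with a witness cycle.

q=0: [-∞, -∞, -∞, 0]
q=1: [5, -∞, -9, -∞]
q=2: [4, 11, -∞, 1]
q=3: [6, 10, -8, 18]
q=4: [23, 12, 9, 17]
Optimal cycle mean attained by: cycle 0->1->3->0, total 6 + 7 + 5, length 3.
Answer: λ = 6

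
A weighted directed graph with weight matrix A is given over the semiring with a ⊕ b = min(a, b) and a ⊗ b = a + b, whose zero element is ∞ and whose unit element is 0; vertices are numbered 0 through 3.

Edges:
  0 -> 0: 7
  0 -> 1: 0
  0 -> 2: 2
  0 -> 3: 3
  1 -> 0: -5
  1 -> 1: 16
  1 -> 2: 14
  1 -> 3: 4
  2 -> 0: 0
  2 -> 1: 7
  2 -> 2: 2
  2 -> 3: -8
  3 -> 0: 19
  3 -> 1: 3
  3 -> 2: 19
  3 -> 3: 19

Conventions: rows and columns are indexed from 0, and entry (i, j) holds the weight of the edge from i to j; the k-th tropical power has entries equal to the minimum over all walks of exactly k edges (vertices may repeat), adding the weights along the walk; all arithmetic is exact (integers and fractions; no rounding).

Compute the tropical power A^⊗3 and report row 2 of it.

A^⊗2:
  [-5, 6, 4, -6]
  [2, -5, -3, -2]
  [2, -5, 2, -6]
  [-2, 19, 17, 7]
A^⊗3:
  [1, -5, -3, -4]
  [-10, 1, -1, -11]
  [-10, -3, 4, -6]
  [5, -2, 0, 1]
Answer: row 2 of A^⊗3 = [-10, -3, 4, -6]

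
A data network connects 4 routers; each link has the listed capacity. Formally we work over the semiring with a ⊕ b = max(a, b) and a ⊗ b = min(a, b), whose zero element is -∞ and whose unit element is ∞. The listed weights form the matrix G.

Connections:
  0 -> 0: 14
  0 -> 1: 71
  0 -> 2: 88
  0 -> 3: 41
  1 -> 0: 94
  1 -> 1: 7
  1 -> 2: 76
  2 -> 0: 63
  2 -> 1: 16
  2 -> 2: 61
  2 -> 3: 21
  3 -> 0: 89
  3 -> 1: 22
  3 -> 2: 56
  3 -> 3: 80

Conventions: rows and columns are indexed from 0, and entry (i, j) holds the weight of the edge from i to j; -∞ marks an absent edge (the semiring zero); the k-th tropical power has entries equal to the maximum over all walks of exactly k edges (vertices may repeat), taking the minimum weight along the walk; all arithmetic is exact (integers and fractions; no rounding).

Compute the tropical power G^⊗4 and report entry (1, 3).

G^⊗2:
  [71, 22, 71, 41]
  [63, 71, 88, 41]
  [61, 63, 63, 41]
  [80, 71, 88, 80]
G^⊗3:
  [63, 71, 71, 41]
  [71, 63, 71, 41]
  [63, 61, 63, 41]
  [80, 71, 80, 80]
G^⊗4:
  [71, 63, 71, 41]
  [63, 71, 71, 41]
  [63, 63, 63, 41]
  [80, 71, 80, 80]
Key observation: the optimum is the walk 1->0->1->0->3, with weight 94 min 71 min 94 min 41 = 41.
Optimal value attained by: walk 1->0->1->0->3.
Answer: (G^⊗4)[1][3] = 41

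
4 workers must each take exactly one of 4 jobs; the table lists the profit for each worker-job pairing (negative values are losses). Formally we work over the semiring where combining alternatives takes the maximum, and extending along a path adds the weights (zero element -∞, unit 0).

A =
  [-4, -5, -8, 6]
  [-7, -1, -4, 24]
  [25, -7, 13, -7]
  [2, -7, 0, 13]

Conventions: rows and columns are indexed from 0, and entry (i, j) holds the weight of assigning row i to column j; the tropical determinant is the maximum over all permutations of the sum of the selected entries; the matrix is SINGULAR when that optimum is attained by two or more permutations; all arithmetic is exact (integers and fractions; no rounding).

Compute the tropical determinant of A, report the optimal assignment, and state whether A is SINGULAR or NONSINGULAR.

σ = (0, 1, 2, 3): (-4) + (-1) + 13 + 13 = 21
σ = (0, 1, 3, 2): (-4) + (-1) + (-7) + 0 = -12
σ = (0, 2, 1, 3): (-4) + (-4) + (-7) + 13 = -2
σ = (0, 2, 3, 1): (-4) + (-4) + (-7) + (-7) = -22
σ = (0, 3, 1, 2): (-4) + 24 + (-7) + 0 = 13
σ = (0, 3, 2, 1): (-4) + 24 + 13 + (-7) = 26
σ = (1, 0, 2, 3): (-5) + (-7) + 13 + 13 = 14
σ = (1, 0, 3, 2): (-5) + (-7) + (-7) + 0 = -19
σ = (1, 2, 0, 3): (-5) + (-4) + 25 + 13 = 29
σ = (1, 2, 3, 0): (-5) + (-4) + (-7) + 2 = -14
σ = (1, 3, 0, 2): (-5) + 24 + 25 + 0 = 44
σ = (1, 3, 2, 0): (-5) + 24 + 13 + 2 = 34
σ = (2, 0, 1, 3): (-8) + (-7) + (-7) + 13 = -9
σ = (2, 0, 3, 1): (-8) + (-7) + (-7) + (-7) = -29
σ = (2, 1, 0, 3): (-8) + (-1) + 25 + 13 = 29
σ = (2, 1, 3, 0): (-8) + (-1) + (-7) + 2 = -14
σ = (2, 3, 0, 1): (-8) + 24 + 25 + (-7) = 34
σ = (2, 3, 1, 0): (-8) + 24 + (-7) + 2 = 11
σ = (3, 0, 1, 2): 6 + (-7) + (-7) + 0 = -8
σ = (3, 0, 2, 1): 6 + (-7) + 13 + (-7) = 5
σ = (3, 1, 0, 2): 6 + (-1) + 25 + 0 = 30
σ = (3, 1, 2, 0): 6 + (-1) + 13 + 2 = 20
σ = (3, 2, 0, 1): 6 + (-4) + 25 + (-7) = 20
σ = (3, 2, 1, 0): 6 + (-4) + (-7) + 2 = -3
Optimal value attained by: σ = (1, 3, 0, 2).
Answer: det⊕(A) = 44; verdict: NONSINGULAR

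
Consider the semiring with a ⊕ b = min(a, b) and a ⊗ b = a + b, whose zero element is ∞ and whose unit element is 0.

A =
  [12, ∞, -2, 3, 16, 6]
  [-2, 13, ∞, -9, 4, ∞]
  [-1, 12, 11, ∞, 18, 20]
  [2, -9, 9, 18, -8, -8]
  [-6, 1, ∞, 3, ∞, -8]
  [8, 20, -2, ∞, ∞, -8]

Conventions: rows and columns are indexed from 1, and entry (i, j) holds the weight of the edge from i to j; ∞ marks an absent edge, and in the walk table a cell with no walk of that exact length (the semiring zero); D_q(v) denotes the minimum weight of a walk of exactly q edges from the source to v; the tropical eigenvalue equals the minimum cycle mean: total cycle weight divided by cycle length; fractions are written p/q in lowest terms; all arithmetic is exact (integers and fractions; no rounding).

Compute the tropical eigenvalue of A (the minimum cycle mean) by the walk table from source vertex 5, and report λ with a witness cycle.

q=0: [∞, ∞, ∞, ∞, 0, ∞]
q=1: [-6, 1, ∞, 3, ∞, -8]
q=2: [-1, -6, -10, -8, -5, -16]
q=3: [-11, -17, -18, -15, -16, -24]
q=4: [-22, -24, -26, -26, -23, -32]
q=5: [-29, -35, -34, -33, -34, -40]
q=6: [-40, -42, -42, -44, -41, -48]
Optimal cycle mean attained by: cycle 2->4->2, total (-9) + (-9), length 2.
Answer: λ = -9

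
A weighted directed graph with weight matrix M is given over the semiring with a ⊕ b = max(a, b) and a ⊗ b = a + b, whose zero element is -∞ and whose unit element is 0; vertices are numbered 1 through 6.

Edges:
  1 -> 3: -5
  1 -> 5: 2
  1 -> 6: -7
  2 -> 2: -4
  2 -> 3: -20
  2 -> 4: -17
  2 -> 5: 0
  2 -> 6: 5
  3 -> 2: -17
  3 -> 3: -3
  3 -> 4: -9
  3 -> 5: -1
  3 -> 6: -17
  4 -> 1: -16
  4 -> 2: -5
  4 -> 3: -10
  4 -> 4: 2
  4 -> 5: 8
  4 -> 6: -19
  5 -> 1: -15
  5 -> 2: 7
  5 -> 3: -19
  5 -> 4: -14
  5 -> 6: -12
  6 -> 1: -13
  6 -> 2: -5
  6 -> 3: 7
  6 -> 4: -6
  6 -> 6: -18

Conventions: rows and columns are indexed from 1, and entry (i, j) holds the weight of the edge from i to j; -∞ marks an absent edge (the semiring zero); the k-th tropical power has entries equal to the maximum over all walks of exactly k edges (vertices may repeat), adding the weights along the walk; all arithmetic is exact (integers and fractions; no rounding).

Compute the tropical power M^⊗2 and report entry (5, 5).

M^⊗2:
  [-13, 9, 0, -12, -6, -10]
  [-8, 7, 12, -1, -4, 1]
  [-16, 6, -6, -7, -1, -12]
  [-7, 15, -8, 4, 10, 0]
  [-25, 3, -5, -10, 7, 12]
  [-22, -9, 4, -2, 6, 0]
Key observation: the optimum is the walk 5->2->5, with weight 7 + 0 = 7.
Optimal value attained by: walk 5->2->5.
Answer: (M^⊗2)[5][5] = 7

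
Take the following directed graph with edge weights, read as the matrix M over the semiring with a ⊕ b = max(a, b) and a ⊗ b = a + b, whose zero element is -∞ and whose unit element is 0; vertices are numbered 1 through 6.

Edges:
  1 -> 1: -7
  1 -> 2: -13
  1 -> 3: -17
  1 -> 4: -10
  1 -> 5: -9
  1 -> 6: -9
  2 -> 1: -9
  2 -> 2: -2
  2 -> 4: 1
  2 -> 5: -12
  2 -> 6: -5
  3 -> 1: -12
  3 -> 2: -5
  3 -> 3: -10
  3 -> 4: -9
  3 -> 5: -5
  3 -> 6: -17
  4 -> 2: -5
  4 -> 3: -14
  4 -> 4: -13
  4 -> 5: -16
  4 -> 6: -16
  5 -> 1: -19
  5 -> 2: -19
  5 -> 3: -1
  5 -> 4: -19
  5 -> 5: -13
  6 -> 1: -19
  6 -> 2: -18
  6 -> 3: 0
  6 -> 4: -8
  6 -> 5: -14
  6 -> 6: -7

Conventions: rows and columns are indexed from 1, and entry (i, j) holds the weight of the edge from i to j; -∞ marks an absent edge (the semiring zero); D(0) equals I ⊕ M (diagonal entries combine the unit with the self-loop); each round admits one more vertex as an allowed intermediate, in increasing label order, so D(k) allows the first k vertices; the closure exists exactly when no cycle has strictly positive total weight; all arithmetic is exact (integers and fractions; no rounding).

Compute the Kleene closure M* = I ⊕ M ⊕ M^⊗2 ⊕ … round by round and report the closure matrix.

D(0):
  [0, -13, -17, -10, -9, -9]
  [-9, 0, -∞, 1, -12, -5]
  [-12, -5, 0, -9, -5, -17]
  [-∞, -5, -14, 0, -16, -16]
  [-19, -19, -1, -19, 0, -∞]
  [-19, -18, 0, -8, -14, 0]
D(1):
  [0, -13, -17, -10, -9, -9]
  [-9, 0, -26, 1, -12, -5]
  [-12, -5, 0, -9, -5, -17]
  [-∞, -5, -14, 0, -16, -16]
  [-19, -19, -1, -19, 0, -28]
  [-19, -18, 0, -8, -14, 0]
D(2):
  [0, -13, -17, -10, -9, -9]
  [-9, 0, -26, 1, -12, -5]
  [-12, -5, 0, -4, -5, -10]
  [-14, -5, -14, 0, -16, -10]
  [-19, -19, -1, -18, 0, -24]
  [-19, -18, 0, -8, -14, 0]
D(3):
  [0, -13, -17, -10, -9, -9]
  [-9, 0, -26, 1, -12, -5]
  [-12, -5, 0, -4, -5, -10]
  [-14, -5, -14, 0, -16, -10]
  [-13, -6, -1, -5, 0, -11]
  [-12, -5, 0, -4, -5, 0]
D(4):
  [0, -13, -17, -10, -9, -9]
  [-9, 0, -13, 1, -12, -5]
  [-12, -5, 0, -4, -5, -10]
  [-14, -5, -14, 0, -16, -10]
  [-13, -6, -1, -5, 0, -11]
  [-12, -5, 0, -4, -5, 0]
D(5):
  [0, -13, -10, -10, -9, -9]
  [-9, 0, -13, 1, -12, -5]
  [-12, -5, 0, -4, -5, -10]
  [-14, -5, -14, 0, -16, -10]
  [-13, -6, -1, -5, 0, -11]
  [-12, -5, 0, -4, -5, 0]
D(6):
  [0, -13, -9, -10, -9, -9]
  [-9, 0, -5, 1, -10, -5]
  [-12, -5, 0, -4, -5, -10]
  [-14, -5, -10, 0, -15, -10]
  [-13, -6, -1, -5, 0, -11]
  [-12, -5, 0, -4, -5, 0]
Answer: M* = [[0, -13, -9, -10, -9, -9], [-9, 0, -5, 1, -10, -5], [-12, -5, 0, -4, -5, -10], [-14, -5, -10, 0, -15, -10], [-13, -6, -1, -5, 0, -11], [-12, -5, 0, -4, -5, 0]]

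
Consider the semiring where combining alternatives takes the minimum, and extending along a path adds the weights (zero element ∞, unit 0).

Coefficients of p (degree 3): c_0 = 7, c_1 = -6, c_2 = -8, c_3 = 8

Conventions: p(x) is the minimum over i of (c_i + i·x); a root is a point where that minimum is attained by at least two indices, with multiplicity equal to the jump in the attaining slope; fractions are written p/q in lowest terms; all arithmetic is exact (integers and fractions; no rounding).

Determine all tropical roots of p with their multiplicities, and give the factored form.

hull edge (i=0, c=7) to (i=1, c=-6): slope -13, span 1
hull edge (i=1, c=-6) to (i=2, c=-8): slope -2, span 1
hull edge (i=2, c=-8) to (i=3, c=8): slope 16, span 1
Factored form: p(x) = 8 ⊗ (x ⊕ (-16)) ⊗ (x ⊕ 2) ⊗ (x ⊕ 13)
Answer: roots = -16 (mult 1), 2 (mult 1), 13 (mult 1)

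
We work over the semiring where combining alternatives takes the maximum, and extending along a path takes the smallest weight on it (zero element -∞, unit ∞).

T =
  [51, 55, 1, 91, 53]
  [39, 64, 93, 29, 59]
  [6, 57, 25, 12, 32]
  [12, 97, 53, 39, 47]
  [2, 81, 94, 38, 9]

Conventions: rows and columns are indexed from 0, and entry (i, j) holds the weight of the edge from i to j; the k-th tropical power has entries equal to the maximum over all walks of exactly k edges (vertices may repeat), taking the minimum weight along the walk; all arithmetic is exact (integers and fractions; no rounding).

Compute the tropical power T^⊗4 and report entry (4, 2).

T^⊗2:
  [51, 91, 55, 51, 55]
  [39, 64, 64, 39, 59]
  [39, 57, 57, 32, 57]
  [39, 64, 93, 39, 59]
  [39, 64, 81, 38, 59]
T^⊗3:
  [51, 64, 91, 51, 59]
  [39, 64, 64, 39, 59]
  [39, 57, 57, 39, 57]
  [39, 64, 64, 39, 59]
  [39, 64, 64, 39, 59]
T^⊗4:
  [51, 64, 64, 51, 59]
  [39, 64, 64, 39, 59]
  [39, 57, 57, 39, 57]
  [39, 64, 64, 39, 59]
  [39, 64, 64, 39, 59]
Key observation: the optimum is the walk 4->1->1->1->2, with weight 81 min 64 min 64 min 93 = 64.
Optimal value attained by: walk 4->1->1->1->2.
Answer: (T^⊗4)[4][2] = 64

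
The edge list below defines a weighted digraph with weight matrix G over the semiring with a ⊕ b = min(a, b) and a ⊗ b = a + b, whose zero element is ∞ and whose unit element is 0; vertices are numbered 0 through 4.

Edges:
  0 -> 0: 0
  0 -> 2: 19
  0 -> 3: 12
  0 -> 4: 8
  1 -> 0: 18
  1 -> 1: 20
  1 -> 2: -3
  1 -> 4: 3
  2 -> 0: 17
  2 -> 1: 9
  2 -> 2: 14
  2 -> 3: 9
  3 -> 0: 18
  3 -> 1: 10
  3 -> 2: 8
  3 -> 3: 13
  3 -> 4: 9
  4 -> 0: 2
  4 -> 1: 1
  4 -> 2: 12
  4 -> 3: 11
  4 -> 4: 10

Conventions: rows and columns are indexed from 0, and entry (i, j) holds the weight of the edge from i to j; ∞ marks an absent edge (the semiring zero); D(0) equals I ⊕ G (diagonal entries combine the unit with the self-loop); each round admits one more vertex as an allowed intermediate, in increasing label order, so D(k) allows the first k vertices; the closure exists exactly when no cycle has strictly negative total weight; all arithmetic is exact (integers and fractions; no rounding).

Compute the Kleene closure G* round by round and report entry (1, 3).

D(0):
  [0, ∞, 19, 12, 8]
  [18, 0, -3, ∞, 3]
  [17, 9, 0, 9, ∞]
  [18, 10, 8, 0, 9]
  [2, 1, 12, 11, 0]
D(1):
  [0, ∞, 19, 12, 8]
  [18, 0, -3, 30, 3]
  [17, 9, 0, 9, 25]
  [18, 10, 8, 0, 9]
  [2, 1, 12, 11, 0]
D(2):
  [0, ∞, 19, 12, 8]
  [18, 0, -3, 30, 3]
  [17, 9, 0, 9, 12]
  [18, 10, 7, 0, 9]
  [2, 1, -2, 11, 0]
D(3):
  [0, 28, 19, 12, 8]
  [14, 0, -3, 6, 3]
  [17, 9, 0, 9, 12]
  [18, 10, 7, 0, 9]
  [2, 1, -2, 7, 0]
D(4):
  [0, 22, 19, 12, 8]
  [14, 0, -3, 6, 3]
  [17, 9, 0, 9, 12]
  [18, 10, 7, 0, 9]
  [2, 1, -2, 7, 0]
D(5):
  [0, 9, 6, 12, 8]
  [5, 0, -3, 6, 3]
  [14, 9, 0, 9, 12]
  [11, 10, 7, 0, 9]
  [2, 1, -2, 7, 0]
Answer: G*[1][3] = 6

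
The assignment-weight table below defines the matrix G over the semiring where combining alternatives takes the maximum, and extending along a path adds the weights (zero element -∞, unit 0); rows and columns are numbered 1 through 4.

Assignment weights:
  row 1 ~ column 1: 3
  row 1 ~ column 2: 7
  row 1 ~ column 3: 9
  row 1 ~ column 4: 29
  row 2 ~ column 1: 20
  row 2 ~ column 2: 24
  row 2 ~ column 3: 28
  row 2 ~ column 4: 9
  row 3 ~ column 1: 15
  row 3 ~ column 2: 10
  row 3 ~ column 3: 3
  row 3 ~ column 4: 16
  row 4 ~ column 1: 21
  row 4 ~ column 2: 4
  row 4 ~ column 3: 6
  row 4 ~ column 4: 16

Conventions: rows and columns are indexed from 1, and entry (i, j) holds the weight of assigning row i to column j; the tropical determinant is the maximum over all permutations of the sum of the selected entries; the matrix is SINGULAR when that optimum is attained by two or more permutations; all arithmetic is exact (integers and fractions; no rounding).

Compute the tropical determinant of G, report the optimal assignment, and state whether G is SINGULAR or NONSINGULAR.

σ = (1, 2, 3, 4): 3 + 24 + 3 + 16 = 46
σ = (1, 2, 4, 3): 3 + 24 + 16 + 6 = 49
σ = (1, 3, 2, 4): 3 + 28 + 10 + 16 = 57
σ = (1, 3, 4, 2): 3 + 28 + 16 + 4 = 51
σ = (1, 4, 2, 3): 3 + 9 + 10 + 6 = 28
σ = (1, 4, 3, 2): 3 + 9 + 3 + 4 = 19
σ = (2, 1, 3, 4): 7 + 20 + 3 + 16 = 46
σ = (2, 1, 4, 3): 7 + 20 + 16 + 6 = 49
σ = (2, 3, 1, 4): 7 + 28 + 15 + 16 = 66
σ = (2, 3, 4, 1): 7 + 28 + 16 + 21 = 72
σ = (2, 4, 1, 3): 7 + 9 + 15 + 6 = 37
σ = (2, 4, 3, 1): 7 + 9 + 3 + 21 = 40
σ = (3, 1, 2, 4): 9 + 20 + 10 + 16 = 55
σ = (3, 1, 4, 2): 9 + 20 + 16 + 4 = 49
σ = (3, 2, 1, 4): 9 + 24 + 15 + 16 = 64
σ = (3, 2, 4, 1): 9 + 24 + 16 + 21 = 70
σ = (3, 4, 1, 2): 9 + 9 + 15 + 4 = 37
σ = (3, 4, 2, 1): 9 + 9 + 10 + 21 = 49
σ = (4, 1, 2, 3): 29 + 20 + 10 + 6 = 65
σ = (4, 1, 3, 2): 29 + 20 + 3 + 4 = 56
σ = (4, 2, 1, 3): 29 + 24 + 15 + 6 = 74
σ = (4, 2, 3, 1): 29 + 24 + 3 + 21 = 77
σ = (4, 3, 1, 2): 29 + 28 + 15 + 4 = 76
σ = (4, 3, 2, 1): 29 + 28 + 10 + 21 = 88
Optimal value attained by: σ = (4, 3, 2, 1).
Answer: det⊕(G) = 88; verdict: NONSINGULAR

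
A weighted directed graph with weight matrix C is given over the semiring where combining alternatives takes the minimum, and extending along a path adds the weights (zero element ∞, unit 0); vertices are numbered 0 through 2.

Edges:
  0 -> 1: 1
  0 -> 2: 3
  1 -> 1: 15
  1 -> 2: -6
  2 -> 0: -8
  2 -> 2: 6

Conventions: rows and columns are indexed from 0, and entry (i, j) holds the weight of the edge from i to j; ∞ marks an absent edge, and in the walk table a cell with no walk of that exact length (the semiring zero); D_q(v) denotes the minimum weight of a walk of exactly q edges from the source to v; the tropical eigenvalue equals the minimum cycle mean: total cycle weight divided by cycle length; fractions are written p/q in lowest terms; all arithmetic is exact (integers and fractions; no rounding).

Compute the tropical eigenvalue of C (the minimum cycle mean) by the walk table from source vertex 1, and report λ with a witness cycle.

q=0: [∞, 0, ∞]
q=1: [∞, 15, -6]
q=2: [-14, 30, 0]
q=3: [-8, -13, -11]
Optimal cycle mean attained by: cycle 0->1->2->0, total 1 + (-6) + (-8), length 3.
Answer: λ = -13/3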